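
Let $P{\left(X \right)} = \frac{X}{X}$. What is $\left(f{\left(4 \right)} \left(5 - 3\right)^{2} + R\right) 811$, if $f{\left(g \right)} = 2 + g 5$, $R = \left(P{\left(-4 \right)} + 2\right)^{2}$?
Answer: $78667$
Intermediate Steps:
$P{\left(X \right)} = 1$
$R = 9$ ($R = \left(1 + 2\right)^{2} = 3^{2} = 9$)
$f{\left(g \right)} = 2 + 5 g$
$\left(f{\left(4 \right)} \left(5 - 3\right)^{2} + R\right) 811 = \left(\left(2 + 5 \cdot 4\right) \left(5 - 3\right)^{2} + 9\right) 811 = \left(\left(2 + 20\right) 2^{2} + 9\right) 811 = \left(22 \cdot 4 + 9\right) 811 = \left(88 + 9\right) 811 = 97 \cdot 811 = 78667$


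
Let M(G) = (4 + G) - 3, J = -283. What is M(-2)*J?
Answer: 283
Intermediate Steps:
M(G) = 1 + G
M(-2)*J = (1 - 2)*(-283) = -1*(-283) = 283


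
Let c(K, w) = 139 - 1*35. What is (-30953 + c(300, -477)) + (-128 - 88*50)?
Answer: -35377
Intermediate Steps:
c(K, w) = 104 (c(K, w) = 139 - 35 = 104)
(-30953 + c(300, -477)) + (-128 - 88*50) = (-30953 + 104) + (-128 - 88*50) = -30849 + (-128 - 4400) = -30849 - 4528 = -35377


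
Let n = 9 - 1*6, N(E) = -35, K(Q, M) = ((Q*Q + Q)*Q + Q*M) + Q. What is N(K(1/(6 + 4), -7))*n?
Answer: -105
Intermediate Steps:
K(Q, M) = Q + M*Q + Q*(Q + Q²) (K(Q, M) = ((Q² + Q)*Q + M*Q) + Q = ((Q + Q²)*Q + M*Q) + Q = (Q*(Q + Q²) + M*Q) + Q = (M*Q + Q*(Q + Q²)) + Q = Q + M*Q + Q*(Q + Q²))
n = 3 (n = 9 - 6 = 3)
N(K(1/(6 + 4), -7))*n = -35*3 = -105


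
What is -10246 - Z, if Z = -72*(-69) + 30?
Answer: -15244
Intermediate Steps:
Z = 4998 (Z = 4968 + 30 = 4998)
-10246 - Z = -10246 - 1*4998 = -10246 - 4998 = -15244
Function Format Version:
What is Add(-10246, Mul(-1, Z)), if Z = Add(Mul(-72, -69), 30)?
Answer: -15244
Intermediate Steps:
Z = 4998 (Z = Add(4968, 30) = 4998)
Add(-10246, Mul(-1, Z)) = Add(-10246, Mul(-1, 4998)) = Add(-10246, -4998) = -15244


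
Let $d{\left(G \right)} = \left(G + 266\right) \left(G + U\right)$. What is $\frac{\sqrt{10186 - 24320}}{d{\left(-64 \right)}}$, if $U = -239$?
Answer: $- \frac{i \sqrt{14134}}{61206} \approx - 0.0019424 i$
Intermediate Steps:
$d{\left(G \right)} = \left(-239 + G\right) \left(266 + G\right)$ ($d{\left(G \right)} = \left(G + 266\right) \left(G - 239\right) = \left(266 + G\right) \left(-239 + G\right) = \left(-239 + G\right) \left(266 + G\right)$)
$\frac{\sqrt{10186 - 24320}}{d{\left(-64 \right)}} = \frac{\sqrt{10186 - 24320}}{-63574 + \left(-64\right)^{2} + 27 \left(-64\right)} = \frac{\sqrt{-14134}}{-63574 + 4096 - 1728} = \frac{i \sqrt{14134}}{-61206} = i \sqrt{14134} \left(- \frac{1}{61206}\right) = - \frac{i \sqrt{14134}}{61206}$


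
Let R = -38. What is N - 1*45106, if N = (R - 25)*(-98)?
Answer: -38932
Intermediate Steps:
N = 6174 (N = (-38 - 25)*(-98) = -63*(-98) = 6174)
N - 1*45106 = 6174 - 1*45106 = 6174 - 45106 = -38932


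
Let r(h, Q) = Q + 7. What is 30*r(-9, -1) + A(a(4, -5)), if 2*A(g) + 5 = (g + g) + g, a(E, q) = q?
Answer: 170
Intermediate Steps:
r(h, Q) = 7 + Q
A(g) = -5/2 + 3*g/2 (A(g) = -5/2 + ((g + g) + g)/2 = -5/2 + (2*g + g)/2 = -5/2 + (3*g)/2 = -5/2 + 3*g/2)
30*r(-9, -1) + A(a(4, -5)) = 30*(7 - 1) + (-5/2 + (3/2)*(-5)) = 30*6 + (-5/2 - 15/2) = 180 - 10 = 170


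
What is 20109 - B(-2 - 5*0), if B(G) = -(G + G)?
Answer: 20105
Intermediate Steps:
B(G) = -2*G
20109 - B(-2 - 5*0) = 20109 - (-2)*(-2 - 5*0) = 20109 - (-2)*(-2 + 0) = 20109 - (-2)*(-2) = 20109 - 1*4 = 20109 - 4 = 20105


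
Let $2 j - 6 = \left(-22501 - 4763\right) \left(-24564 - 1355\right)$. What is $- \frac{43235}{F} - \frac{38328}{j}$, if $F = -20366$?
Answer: $\frac{5091782440179}{2398624732942} \approx 2.1228$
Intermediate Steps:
$j = 353327811$ ($j = 3 + \frac{\left(-22501 - 4763\right) \left(-24564 - 1355\right)}{2} = 3 + \frac{\left(-27264\right) \left(-25919\right)}{2} = 3 + \frac{1}{2} \cdot 706655616 = 3 + 353327808 = 353327811$)
$- \frac{43235}{F} - \frac{38328}{j} = - \frac{43235}{-20366} - \frac{38328}{353327811} = \left(-43235\right) \left(- \frac{1}{20366}\right) - \frac{12776}{117775937} = \frac{43235}{20366} - \frac{12776}{117775937} = \frac{5091782440179}{2398624732942}$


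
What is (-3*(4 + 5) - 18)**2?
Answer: 2025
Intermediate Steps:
(-3*(4 + 5) - 18)**2 = (-3*9 - 18)**2 = (-27 - 18)**2 = (-45)**2 = 2025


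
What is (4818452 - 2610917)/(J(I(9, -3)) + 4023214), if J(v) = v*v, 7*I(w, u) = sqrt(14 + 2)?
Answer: 108169215/197137502 ≈ 0.54870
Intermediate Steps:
I(w, u) = 4/7 (I(w, u) = sqrt(14 + 2)/7 = sqrt(16)/7 = (1/7)*4 = 4/7)
J(v) = v**2
(4818452 - 2610917)/(J(I(9, -3)) + 4023214) = (4818452 - 2610917)/((4/7)**2 + 4023214) = 2207535/(16/49 + 4023214) = 2207535/(197137502/49) = 2207535*(49/197137502) = 108169215/197137502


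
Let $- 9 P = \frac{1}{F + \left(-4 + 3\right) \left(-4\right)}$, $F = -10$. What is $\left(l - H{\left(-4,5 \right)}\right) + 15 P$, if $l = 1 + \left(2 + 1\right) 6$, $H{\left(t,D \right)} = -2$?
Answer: $\frac{383}{18} \approx 21.278$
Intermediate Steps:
$l = 19$ ($l = 1 + 3 \cdot 6 = 1 + 18 = 19$)
$P = \frac{1}{54}$ ($P = - \frac{1}{9 \left(-10 + \left(-4 + 3\right) \left(-4\right)\right)} = - \frac{1}{9 \left(-10 - -4\right)} = - \frac{1}{9 \left(-10 + 4\right)} = - \frac{1}{9 \left(-6\right)} = \left(- \frac{1}{9}\right) \left(- \frac{1}{6}\right) = \frac{1}{54} \approx 0.018519$)
$\left(l - H{\left(-4,5 \right)}\right) + 15 P = \left(19 - -2\right) + 15 \cdot \frac{1}{54} = \left(19 + 2\right) + \frac{5}{18} = 21 + \frac{5}{18} = \frac{383}{18}$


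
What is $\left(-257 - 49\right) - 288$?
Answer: $-594$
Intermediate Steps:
$\left(-257 - 49\right) - 288 = -306 - 288 = -594$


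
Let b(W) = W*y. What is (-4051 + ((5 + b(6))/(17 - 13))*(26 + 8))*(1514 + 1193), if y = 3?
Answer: -20873677/2 ≈ -1.0437e+7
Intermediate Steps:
b(W) = 3*W (b(W) = W*3 = 3*W)
(-4051 + ((5 + b(6))/(17 - 13))*(26 + 8))*(1514 + 1193) = (-4051 + ((5 + 3*6)/(17 - 13))*(26 + 8))*(1514 + 1193) = (-4051 + ((5 + 18)/4)*34)*2707 = (-4051 + (23*(¼))*34)*2707 = (-4051 + (23/4)*34)*2707 = (-4051 + 391/2)*2707 = -7711/2*2707 = -20873677/2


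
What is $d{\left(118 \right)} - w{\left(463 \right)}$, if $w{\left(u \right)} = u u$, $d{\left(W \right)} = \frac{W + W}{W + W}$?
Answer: $-214368$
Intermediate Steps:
$d{\left(W \right)} = 1$ ($d{\left(W \right)} = \frac{2 W}{2 W} = 2 W \frac{1}{2 W} = 1$)
$w{\left(u \right)} = u^{2}$
$d{\left(118 \right)} - w{\left(463 \right)} = 1 - 463^{2} = 1 - 214369 = -214368$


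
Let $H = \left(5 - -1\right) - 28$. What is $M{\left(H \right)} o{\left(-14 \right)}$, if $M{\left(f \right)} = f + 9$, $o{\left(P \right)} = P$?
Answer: $182$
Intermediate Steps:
$H = -22$ ($H = \left(5 + 1\right) - 28 = 6 - 28 = -22$)
$M{\left(f \right)} = 9 + f$
$M{\left(H \right)} o{\left(-14 \right)} = \left(9 - 22\right) \left(-14\right) = \left(-13\right) \left(-14\right) = 182$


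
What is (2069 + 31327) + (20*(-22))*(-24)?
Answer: 43956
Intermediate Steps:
(2069 + 31327) + (20*(-22))*(-24) = 33396 - 440*(-24) = 33396 + 10560 = 43956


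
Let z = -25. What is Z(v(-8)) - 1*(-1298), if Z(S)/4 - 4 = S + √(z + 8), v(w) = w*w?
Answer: 1570 + 4*I*√17 ≈ 1570.0 + 16.492*I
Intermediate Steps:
v(w) = w²
Z(S) = 16 + 4*S + 4*I*√17 (Z(S) = 16 + 4*(S + √(-25 + 8)) = 16 + 4*(S + √(-17)) = 16 + 4*(S + I*√17) = 16 + (4*S + 4*I*√17) = 16 + 4*S + 4*I*√17)
Z(v(-8)) - 1*(-1298) = (16 + 4*(-8)² + 4*I*√17) - 1*(-1298) = (16 + 4*64 + 4*I*√17) + 1298 = (16 + 256 + 4*I*√17) + 1298 = (272 + 4*I*√17) + 1298 = 1570 + 4*I*√17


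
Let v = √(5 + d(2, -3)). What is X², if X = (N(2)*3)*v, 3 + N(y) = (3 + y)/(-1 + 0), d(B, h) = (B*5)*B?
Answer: 14400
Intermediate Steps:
d(B, h) = 5*B² (d(B, h) = (5*B)*B = 5*B²)
v = 5 (v = √(5 + 5*2²) = √(5 + 5*4) = √(5 + 20) = √25 = 5)
N(y) = -6 - y (N(y) = -3 + (3 + y)/(-1 + 0) = -3 + (3 + y)/(-1) = -3 + (3 + y)*(-1) = -3 + (-3 - y) = -6 - y)
X = -120 (X = ((-6 - 1*2)*3)*5 = ((-6 - 2)*3)*5 = -8*3*5 = -24*5 = -120)
X² = (-120)² = 14400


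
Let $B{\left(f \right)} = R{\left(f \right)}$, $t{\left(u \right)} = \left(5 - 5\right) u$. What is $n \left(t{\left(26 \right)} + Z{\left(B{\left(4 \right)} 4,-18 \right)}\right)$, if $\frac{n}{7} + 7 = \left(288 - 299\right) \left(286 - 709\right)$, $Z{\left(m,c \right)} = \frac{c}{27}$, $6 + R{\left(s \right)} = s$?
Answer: $- \frac{65044}{3} \approx -21681.0$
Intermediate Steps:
$t{\left(u \right)} = 0$ ($t{\left(u \right)} = 0 u = 0$)
$R{\left(s \right)} = -6 + s$
$B{\left(f \right)} = -6 + f$
$Z{\left(m,c \right)} = \frac{c}{27}$ ($Z{\left(m,c \right)} = c \frac{1}{27} = \frac{c}{27}$)
$n = 32522$ ($n = -49 + 7 \left(288 - 299\right) \left(286 - 709\right) = -49 + 7 \left(\left(-11\right) \left(-423\right)\right) = -49 + 7 \cdot 4653 = -49 + 32571 = 32522$)
$n \left(t{\left(26 \right)} + Z{\left(B{\left(4 \right)} 4,-18 \right)}\right) = 32522 \left(0 + \frac{1}{27} \left(-18\right)\right) = 32522 \left(0 - \frac{2}{3}\right) = 32522 \left(- \frac{2}{3}\right) = - \frac{65044}{3}$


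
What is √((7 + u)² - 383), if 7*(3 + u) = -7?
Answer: I*√374 ≈ 19.339*I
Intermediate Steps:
u = -4 (u = -3 + (⅐)*(-7) = -3 - 1 = -4)
√((7 + u)² - 383) = √((7 - 4)² - 383) = √(3² - 383) = √(9 - 383) = √(-374) = I*√374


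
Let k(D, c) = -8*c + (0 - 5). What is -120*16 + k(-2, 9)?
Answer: -1997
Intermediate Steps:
k(D, c) = -5 - 8*c (k(D, c) = -8*c - 5 = -5 - 8*c)
-120*16 + k(-2, 9) = -120*16 + (-5 - 8*9) = -1920 + (-5 - 72) = -1920 - 77 = -1997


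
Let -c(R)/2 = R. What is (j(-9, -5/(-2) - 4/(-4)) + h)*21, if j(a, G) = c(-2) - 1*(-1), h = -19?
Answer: -294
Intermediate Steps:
c(R) = -2*R
j(a, G) = 5 (j(a, G) = -2*(-2) - 1*(-1) = 4 + 1 = 5)
(j(-9, -5/(-2) - 4/(-4)) + h)*21 = (5 - 19)*21 = -14*21 = -294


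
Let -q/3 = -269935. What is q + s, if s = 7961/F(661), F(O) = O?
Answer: 535289066/661 ≈ 8.0982e+5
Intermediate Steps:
q = 809805 (q = -3*(-269935) = 809805)
s = 7961/661 ≈ 12.044
q + s = 809805 + 7961/661 = 535289066/661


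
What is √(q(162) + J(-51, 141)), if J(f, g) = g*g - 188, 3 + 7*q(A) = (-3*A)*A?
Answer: 2*√103453/7 ≈ 91.897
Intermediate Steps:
q(A) = -3/7 - 3*A²/7 (q(A) = -3/7 + ((-3*A)*A)/7 = -3/7 + (-3*A²)/7 = -3/7 - 3*A²/7)
J(f, g) = -188 + g² (J(f, g) = g² - 188 = -188 + g²)
√(q(162) + J(-51, 141)) = √((-3/7 - 3/7*162²) + (-188 + 141²)) = √((-3/7 - 3/7*26244) + (-188 + 19881)) = √((-3/7 - 78732/7) + 19693) = √(-78735/7 + 19693) = √(59116/7) = 2*√103453/7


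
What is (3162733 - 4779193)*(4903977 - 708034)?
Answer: -6782574021780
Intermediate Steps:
(3162733 - 4779193)*(4903977 - 708034) = -1616460*4195943 = -6782574021780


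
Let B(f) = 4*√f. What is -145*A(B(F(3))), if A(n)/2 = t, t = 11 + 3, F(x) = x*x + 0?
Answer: -4060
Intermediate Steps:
F(x) = x² (F(x) = x² + 0 = x²)
t = 14
A(n) = 28 (A(n) = 2*14 = 28)
-145*A(B(F(3))) = -145*28 = -4060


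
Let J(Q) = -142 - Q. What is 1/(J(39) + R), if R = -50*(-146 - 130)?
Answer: 1/13619 ≈ 7.3427e-5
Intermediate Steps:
R = 13800 (R = -50*(-276) = 13800)
1/(J(39) + R) = 1/((-142 - 1*39) + 13800) = 1/((-142 - 39) + 13800) = 1/(-181 + 13800) = 1/13619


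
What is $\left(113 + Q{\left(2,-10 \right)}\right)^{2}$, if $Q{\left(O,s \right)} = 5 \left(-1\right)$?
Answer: $11664$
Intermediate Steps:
$Q{\left(O,s \right)} = -5$
$\left(113 + Q{\left(2,-10 \right)}\right)^{2} = \left(113 - 5\right)^{2} = 108^{2} = 11664$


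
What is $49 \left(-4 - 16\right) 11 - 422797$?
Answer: $-433577$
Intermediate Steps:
$49 \left(-4 - 16\right) 11 - 422797 = 49 \left(-20\right) 11 - 422797 = \left(-980\right) 11 - 422797 = -10780 - 422797 = -433577$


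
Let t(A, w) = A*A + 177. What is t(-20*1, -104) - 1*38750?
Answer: -38173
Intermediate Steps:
t(A, w) = 177 + A² (t(A, w) = A² + 177 = 177 + A²)
t(-20*1, -104) - 1*38750 = (177 + (-20*1)²) - 1*38750 = (177 + (-20)²) - 38750 = (177 + 400) - 38750 = 577 - 38750 = -38173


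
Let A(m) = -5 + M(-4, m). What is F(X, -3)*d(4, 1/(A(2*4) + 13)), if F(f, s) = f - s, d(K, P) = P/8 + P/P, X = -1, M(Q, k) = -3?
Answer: 41/20 ≈ 2.0500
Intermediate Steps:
A(m) = -8 (A(m) = -5 - 3 = -8)
d(K, P) = 1 + P/8 (d(K, P) = P*(⅛) + 1 = P/8 + 1 = 1 + P/8)
F(X, -3)*d(4, 1/(A(2*4) + 13)) = (-1 - 1*(-3))*(1 + 1/(8*(-8 + 13))) = (-1 + 3)*(1 + (⅛)/5) = 2*(1 + (⅛)*(⅕)) = 2*(1 + 1/40) = 2*(41/40) = 41/20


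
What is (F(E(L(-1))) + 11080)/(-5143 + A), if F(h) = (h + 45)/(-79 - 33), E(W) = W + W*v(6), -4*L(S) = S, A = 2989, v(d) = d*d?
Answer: -236363/45952 ≈ -5.1437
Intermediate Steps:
v(d) = d²
L(S) = -S/4
E(W) = 37*W (E(W) = W + W*6² = W + W*36 = W + 36*W = 37*W)
F(h) = -45/112 - h/112 (F(h) = (45 + h)/(-112) = (45 + h)*(-1/112) = -45/112 - h/112)
(F(E(L(-1))) + 11080)/(-5143 + A) = ((-45/112 - 37*(-¼*(-1))/112) + 11080)/(-5143 + 2989) = ((-45/112 - 37/(112*4)) + 11080)/(-2154) = ((-45/112 - 1/112*37/4) + 11080)*(-1/2154) = ((-45/112 - 37/448) + 11080)*(-1/2154) = (-31/64 + 11080)*(-1/2154) = (709089/64)*(-1/2154) = -236363/45952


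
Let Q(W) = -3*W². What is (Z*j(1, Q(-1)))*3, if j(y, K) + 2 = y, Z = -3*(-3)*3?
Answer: -81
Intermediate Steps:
Z = 27 (Z = 9*3 = 27)
j(y, K) = -2 + y
(Z*j(1, Q(-1)))*3 = (27*(-2 + 1))*3 = (27*(-1))*3 = -27*3 = -81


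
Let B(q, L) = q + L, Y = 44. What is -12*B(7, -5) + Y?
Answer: 20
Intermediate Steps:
B(q, L) = L + q
-12*B(7, -5) + Y = -12*(-5 + 7) + 44 = -12*2 + 44 = -24 + 44 = 20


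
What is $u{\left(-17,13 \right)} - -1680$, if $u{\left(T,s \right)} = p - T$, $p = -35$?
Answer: $1662$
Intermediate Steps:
$u{\left(T,s \right)} = -35 - T$
$u{\left(-17,13 \right)} - -1680 = \left(-35 - -17\right) - -1680 = \left(-35 + 17\right) + 1680 = -18 + 1680 = 1662$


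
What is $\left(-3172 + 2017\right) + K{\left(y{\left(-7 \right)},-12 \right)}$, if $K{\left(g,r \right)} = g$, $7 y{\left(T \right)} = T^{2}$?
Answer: $-1148$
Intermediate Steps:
$y{\left(T \right)} = \frac{T^{2}}{7}$
$\left(-3172 + 2017\right) + K{\left(y{\left(-7 \right)},-12 \right)} = \left(-3172 + 2017\right) + \frac{\left(-7\right)^{2}}{7} = -1155 + \frac{1}{7} \cdot 49 = -1155 + 7 = -1148$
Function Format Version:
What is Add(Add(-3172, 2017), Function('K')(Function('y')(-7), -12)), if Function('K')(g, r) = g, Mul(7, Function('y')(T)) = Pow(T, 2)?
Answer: -1148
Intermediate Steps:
Function('y')(T) = Mul(Rational(1, 7), Pow(T, 2))
Add(Add(-3172, 2017), Function('K')(Function('y')(-7), -12)) = Add(Add(-3172, 2017), Mul(Rational(1, 7), Pow(-7, 2))) = Add(-1155, Mul(Rational(1, 7), 49)) = Add(-1155, 7) = -1148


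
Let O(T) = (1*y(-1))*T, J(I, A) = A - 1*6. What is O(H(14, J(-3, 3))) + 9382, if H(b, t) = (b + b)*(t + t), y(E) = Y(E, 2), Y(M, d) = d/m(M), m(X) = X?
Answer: 9718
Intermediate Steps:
Y(M, d) = d/M
J(I, A) = -6 + A (J(I, A) = A - 6 = -6 + A)
y(E) = 2/E
H(b, t) = 4*b*t (H(b, t) = (2*b)*(2*t) = 4*b*t)
O(T) = -2*T (O(T) = (1*(2/(-1)))*T = (1*(2*(-1)))*T = (1*(-2))*T = -2*T)
O(H(14, J(-3, 3))) + 9382 = -8*14*(-6 + 3) + 9382 = -8*14*(-3) + 9382 = -2*(-168) + 9382 = 336 + 9382 = 9718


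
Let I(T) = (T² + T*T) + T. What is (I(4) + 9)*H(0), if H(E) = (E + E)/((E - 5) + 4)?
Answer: 0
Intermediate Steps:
H(E) = 2*E/(-1 + E) (H(E) = (2*E)/((-5 + E) + 4) = (2*E)/(-1 + E) = 2*E/(-1 + E))
I(T) = T + 2*T² (I(T) = (T² + T²) + T = 2*T² + T = T + 2*T²)
(I(4) + 9)*H(0) = (4*(1 + 2*4) + 9)*(2*0/(-1 + 0)) = (4*(1 + 8) + 9)*(2*0/(-1)) = (4*9 + 9)*(2*0*(-1)) = (36 + 9)*0 = 45*0 = 0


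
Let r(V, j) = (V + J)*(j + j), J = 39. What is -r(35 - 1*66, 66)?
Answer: -1056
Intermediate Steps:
r(V, j) = 2*j*(39 + V) (r(V, j) = (V + 39)*(j + j) = (39 + V)*(2*j) = 2*j*(39 + V))
-r(35 - 1*66, 66) = -2*66*(39 + (35 - 1*66)) = -2*66*(39 + (35 - 66)) = -2*66*(39 - 31) = -2*66*8 = -1*1056 = -1056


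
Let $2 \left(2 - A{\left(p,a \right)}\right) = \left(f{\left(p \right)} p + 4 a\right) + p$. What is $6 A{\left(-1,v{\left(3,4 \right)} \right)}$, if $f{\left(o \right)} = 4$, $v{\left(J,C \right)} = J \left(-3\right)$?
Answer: $135$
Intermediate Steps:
$v{\left(J,C \right)} = - 3 J$
$A{\left(p,a \right)} = 2 - 2 a - \frac{5 p}{2}$ ($A{\left(p,a \right)} = 2 - \frac{\left(4 p + 4 a\right) + p}{2} = 2 - \frac{\left(4 a + 4 p\right) + p}{2} = 2 - \frac{4 a + 5 p}{2} = 2 - \left(2 a + \frac{5 p}{2}\right) = 2 - 2 a - \frac{5 p}{2}$)
$6 A{\left(-1,v{\left(3,4 \right)} \right)} = 6 \left(2 - 2 \left(\left(-3\right) 3\right) - - \frac{5}{2}\right) = 6 \left(2 - -18 + \frac{5}{2}\right) = 6 \left(2 + 18 + \frac{5}{2}\right) = 6 \cdot \frac{45}{2} = 135$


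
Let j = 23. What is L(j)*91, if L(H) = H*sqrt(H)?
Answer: 2093*sqrt(23) ≈ 10038.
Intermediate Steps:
L(H) = H**(3/2)
L(j)*91 = 23**(3/2)*91 = (23*sqrt(23))*91 = 2093*sqrt(23)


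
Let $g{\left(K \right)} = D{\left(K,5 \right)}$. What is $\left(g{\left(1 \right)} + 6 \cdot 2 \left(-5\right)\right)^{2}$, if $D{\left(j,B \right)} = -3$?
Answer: $3969$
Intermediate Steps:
$g{\left(K \right)} = -3$
$\left(g{\left(1 \right)} + 6 \cdot 2 \left(-5\right)\right)^{2} = \left(-3 + 6 \cdot 2 \left(-5\right)\right)^{2} = \left(-3 + 12 \left(-5\right)\right)^{2} = \left(-3 - 60\right)^{2} = \left(-63\right)^{2} = 3969$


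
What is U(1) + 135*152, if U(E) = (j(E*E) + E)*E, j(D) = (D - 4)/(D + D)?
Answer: 41039/2 ≈ 20520.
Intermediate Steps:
j(D) = (-4 + D)/(2*D) (j(D) = (-4 + D)/((2*D)) = (-4 + D)*(1/(2*D)) = (-4 + D)/(2*D))
U(E) = E*(E + (-4 + E²)/(2*E²)) (U(E) = ((-4 + E*E)/(2*((E*E))) + E)*E = ((-4 + E²)/(2*(E²)) + E)*E = ((-4 + E²)/(2*E²) + E)*E = (E + (-4 + E²)/(2*E²))*E = E*(E + (-4 + E²)/(2*E²)))
U(1) + 135*152 = (1² + (½)*1 - 2/1) + 135*152 = (1 + ½ - 2*1) + 20520 = (1 + ½ - 2) + 20520 = -½ + 20520 = 41039/2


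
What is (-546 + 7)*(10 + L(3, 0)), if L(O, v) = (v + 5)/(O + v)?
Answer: -18865/3 ≈ -6288.3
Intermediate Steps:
L(O, v) = (5 + v)/(O + v)
(-546 + 7)*(10 + L(3, 0)) = (-546 + 7)*(10 + (5 + 0)/(3 + 0)) = -539*(10 + 5/3) = -539*35/3 = -18865/3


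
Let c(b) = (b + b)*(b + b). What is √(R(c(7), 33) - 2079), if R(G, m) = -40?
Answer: I*√2119 ≈ 46.033*I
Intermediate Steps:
c(b) = 4*b² (c(b) = (2*b)*(2*b) = 4*b²)
√(R(c(7), 33) - 2079) = √(-40 - 2079) = √(-2119) = I*√2119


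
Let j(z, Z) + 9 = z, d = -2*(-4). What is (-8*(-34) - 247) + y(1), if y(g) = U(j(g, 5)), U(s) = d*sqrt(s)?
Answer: 25 + 16*I*sqrt(2) ≈ 25.0 + 22.627*I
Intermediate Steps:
d = 8
j(z, Z) = -9 + z
U(s) = 8*sqrt(s)
y(g) = 8*sqrt(-9 + g)
(-8*(-34) - 247) + y(1) = (-8*(-34) - 247) + 8*sqrt(-9 + 1) = (272 - 247) + 8*sqrt(-8) = 25 + 8*(2*I*sqrt(2)) = 25 + 16*I*sqrt(2)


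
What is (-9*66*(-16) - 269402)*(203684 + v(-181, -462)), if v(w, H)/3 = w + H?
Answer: -52435720990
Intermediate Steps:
v(w, H) = 3*H + 3*w (v(w, H) = 3*(w + H) = 3*(H + w) = 3*H + 3*w)
(-9*66*(-16) - 269402)*(203684 + v(-181, -462)) = (-9*66*(-16) - 269402)*(203684 + (3*(-462) + 3*(-181))) = (-594*(-16) - 269402)*(203684 + (-1386 - 543)) = (9504 - 269402)*(203684 - 1929) = -259898*201755 = -52435720990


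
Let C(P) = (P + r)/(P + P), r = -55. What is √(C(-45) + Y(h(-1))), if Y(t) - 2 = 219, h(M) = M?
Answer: √1999/3 ≈ 14.903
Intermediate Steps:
C(P) = (-55 + P)/(2*P) (C(P) = (P - 55)/(P + P) = (-55 + P)/((2*P)) = (-55 + P)*(1/(2*P)) = (-55 + P)/(2*P))
Y(t) = 221 (Y(t) = 2 + 219 = 221)
√(C(-45) + Y(h(-1))) = √((½)*(-55 - 45)/(-45) + 221) = √((½)*(-1/45)*(-100) + 221) = √(10/9 + 221) = √(1999/9) = √1999/3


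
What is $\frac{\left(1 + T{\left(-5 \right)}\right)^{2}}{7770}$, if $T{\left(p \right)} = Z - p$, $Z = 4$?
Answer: $\frac{10}{777} \approx 0.01287$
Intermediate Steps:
$T{\left(p \right)} = 4 - p$
$\frac{\left(1 + T{\left(-5 \right)}\right)^{2}}{7770} = \frac{\left(1 + \left(4 - -5\right)\right)^{2}}{7770} = \left(1 + \left(4 + 5\right)\right)^{2} \cdot \frac{1}{7770} = \left(1 + 9\right)^{2} \cdot \frac{1}{7770} = 10^{2} \cdot \frac{1}{7770} = 100 \cdot \frac{1}{7770} = \frac{10}{777}$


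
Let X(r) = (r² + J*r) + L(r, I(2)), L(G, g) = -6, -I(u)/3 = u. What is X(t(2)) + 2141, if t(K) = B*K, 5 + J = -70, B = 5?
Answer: 1485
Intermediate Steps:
I(u) = -3*u
J = -75 (J = -5 - 70 = -75)
t(K) = 5*K
X(r) = -6 + r² - 75*r (X(r) = (r² - 75*r) - 6 = -6 + r² - 75*r)
X(t(2)) + 2141 = (-6 + (5*2)² - 375*2) + 2141 = (-6 + 10² - 75*10) + 2141 = (-6 + 100 - 750) + 2141 = -656 + 2141 = 1485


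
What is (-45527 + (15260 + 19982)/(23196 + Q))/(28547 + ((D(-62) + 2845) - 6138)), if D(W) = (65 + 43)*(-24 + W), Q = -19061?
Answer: -188218903/66019410 ≈ -2.8510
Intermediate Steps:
D(W) = -2592 + 108*W (D(W) = 108*(-24 + W) = -2592 + 108*W)
(-45527 + (15260 + 19982)/(23196 + Q))/(28547 + ((D(-62) + 2845) - 6138)) = (-45527 + (15260 + 19982)/(23196 - 19061))/(28547 + (((-2592 + 108*(-62)) + 2845) - 6138)) = (-45527 + 35242/4135)/(28547 + (((-2592 - 6696) + 2845) - 6138)) = (-45527 + 35242*(1/4135))/(28547 + ((-9288 + 2845) - 6138)) = (-45527 + 35242/4135)/(28547 + (-6443 - 6138)) = -188218903/(4135*(28547 - 12581)) = -188218903/4135/15966 = -188218903/4135*1/15966 = -188218903/66019410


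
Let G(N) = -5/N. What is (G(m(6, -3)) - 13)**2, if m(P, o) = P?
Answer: 6889/36 ≈ 191.36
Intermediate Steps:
(G(m(6, -3)) - 13)**2 = (-5/6 - 13)**2 = (-83/6)**2 = 6889/36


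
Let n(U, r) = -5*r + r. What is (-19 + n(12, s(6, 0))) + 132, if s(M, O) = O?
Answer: 113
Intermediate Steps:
n(U, r) = -4*r
(-19 + n(12, s(6, 0))) + 132 = (-19 - 4*0) + 132 = (-19 + 0) + 132 = -19 + 132 = 113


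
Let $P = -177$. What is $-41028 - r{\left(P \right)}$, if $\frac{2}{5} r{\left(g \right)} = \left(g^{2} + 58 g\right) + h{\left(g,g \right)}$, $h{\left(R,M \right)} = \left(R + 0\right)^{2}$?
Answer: $-172008$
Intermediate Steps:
$h{\left(R,M \right)} = R^{2}$
$r{\left(g \right)} = 5 g^{2} + 145 g$ ($r{\left(g \right)} = \frac{5 \left(\left(g^{2} + 58 g\right) + g^{2}\right)}{2} = \frac{5 \left(2 g^{2} + 58 g\right)}{2} = 5 g^{2} + 145 g$)
$-41028 - r{\left(P \right)} = -41028 - 5 \left(-177\right) \left(29 - 177\right) = -41028 - 5 \left(-177\right) \left(-148\right) = -41028 - 130980 = -172008$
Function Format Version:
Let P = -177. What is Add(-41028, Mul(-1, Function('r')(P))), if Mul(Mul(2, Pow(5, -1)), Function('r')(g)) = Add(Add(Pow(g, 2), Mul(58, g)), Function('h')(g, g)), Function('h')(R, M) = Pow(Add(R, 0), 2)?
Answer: -172008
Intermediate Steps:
Function('h')(R, M) = Pow(R, 2)
Function('r')(g) = Add(Mul(5, Pow(g, 2)), Mul(145, g)) (Function('r')(g) = Mul(Rational(5, 2), Add(Add(Pow(g, 2), Mul(58, g)), Pow(g, 2))) = Mul(Rational(5, 2), Add(Mul(2, Pow(g, 2)), Mul(58, g))) = Add(Mul(5, Pow(g, 2)), Mul(145, g)))
Add(-41028, Mul(-1, Function('r')(P))) = Add(-41028, Mul(-1, Mul(5, -177, Add(29, -177)))) = Add(-41028, Mul(-1, Mul(5, -177, -148))) = Add(-41028, Mul(-1, 130980)) = Add(-41028, -130980) = -172008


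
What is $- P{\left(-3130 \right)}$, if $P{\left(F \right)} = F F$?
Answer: $-9796900$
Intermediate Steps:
$P{\left(F \right)} = F^{2}$
$- P{\left(-3130 \right)} = - \left(-3130\right)^{2} = \left(-1\right) 9796900 = -9796900$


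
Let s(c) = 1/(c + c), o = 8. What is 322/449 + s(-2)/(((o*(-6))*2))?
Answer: 124097/172416 ≈ 0.71975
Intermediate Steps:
s(c) = 1/(2*c)
322/449 + s(-2)/(((o*(-6))*2)) = 322/449 + ((½)/(-2))/(((8*(-6))*2)) = 322*(1/449) + ((½)*(-½))/((-48*2)) = 322/449 - ¼/(-96) = 322/449 - ¼*(-1/96) = 322/449 + 1/384 = 124097/172416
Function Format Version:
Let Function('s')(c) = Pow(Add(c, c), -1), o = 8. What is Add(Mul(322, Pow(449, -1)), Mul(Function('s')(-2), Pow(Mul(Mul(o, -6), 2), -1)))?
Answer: Rational(124097, 172416) ≈ 0.71975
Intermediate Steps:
Function('s')(c) = Mul(Rational(1, 2), Pow(c, -1)) (Function('s')(c) = Pow(Mul(2, c), -1) = Mul(Rational(1, 2), Pow(c, -1)))
Add(Mul(322, Pow(449, -1)), Mul(Function('s')(-2), Pow(Mul(Mul(o, -6), 2), -1))) = Add(Mul(322, Pow(449, -1)), Mul(Mul(Rational(1, 2), Pow(-2, -1)), Pow(Mul(Mul(8, -6), 2), -1))) = Add(Mul(322, Rational(1, 449)), Mul(Mul(Rational(1, 2), Rational(-1, 2)), Pow(Mul(-48, 2), -1))) = Add(Rational(322, 449), Mul(Rational(-1, 4), Pow(-96, -1))) = Add(Rational(322, 449), Mul(Rational(-1, 4), Rational(-1, 96))) = Add(Rational(322, 449), Rational(1, 384)) = Rational(124097, 172416)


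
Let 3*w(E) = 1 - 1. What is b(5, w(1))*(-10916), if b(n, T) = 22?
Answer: -240152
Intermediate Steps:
w(E) = 0 (w(E) = (1 - 1)/3 = (⅓)*0 = 0)
b(5, w(1))*(-10916) = 22*(-10916) = -240152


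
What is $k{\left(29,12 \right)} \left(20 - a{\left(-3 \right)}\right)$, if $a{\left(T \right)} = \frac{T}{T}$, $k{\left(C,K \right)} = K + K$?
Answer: $456$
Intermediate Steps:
$k{\left(C,K \right)} = 2 K$
$a{\left(T \right)} = 1$
$k{\left(29,12 \right)} \left(20 - a{\left(-3 \right)}\right) = 2 \cdot 12 \left(20 - 1\right) = 24 \left(20 - 1\right) = 24 \cdot 19 = 456$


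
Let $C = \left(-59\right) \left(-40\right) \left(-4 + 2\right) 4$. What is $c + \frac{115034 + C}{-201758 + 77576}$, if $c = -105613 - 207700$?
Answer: $- \frac{19453965560}{62091} \approx -3.1331 \cdot 10^{5}$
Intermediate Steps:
$C = -18880$ ($C = 2360 \left(\left(-2\right) 4\right) = 2360 \left(-8\right) = -18880$)
$c = -313313$
$c + \frac{115034 + C}{-201758 + 77576} = -313313 + \frac{115034 - 18880}{-201758 + 77576} = -313313 + \frac{96154}{-124182} = -313313 + 96154 \left(- \frac{1}{124182}\right) = -313313 - \frac{48077}{62091} = - \frac{19453965560}{62091}$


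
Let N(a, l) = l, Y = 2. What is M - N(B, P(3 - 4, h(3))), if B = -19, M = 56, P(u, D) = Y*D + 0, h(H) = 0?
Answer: 56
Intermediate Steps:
P(u, D) = 2*D (P(u, D) = 2*D + 0 = 2*D)
M - N(B, P(3 - 4, h(3))) = 56 - 2*0 = 56 - 1*0 = 56 + 0 = 56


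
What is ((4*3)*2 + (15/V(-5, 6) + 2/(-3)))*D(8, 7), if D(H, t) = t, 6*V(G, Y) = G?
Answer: 112/3 ≈ 37.333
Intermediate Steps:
V(G, Y) = G/6
((4*3)*2 + (15/V(-5, 6) + 2/(-3)))*D(8, 7) = ((4*3)*2 + (15/(((⅙)*(-5))) + 2/(-3)))*7 = (12*2 + (15/(-⅚) + 2*(-⅓)))*7 = (24 + (15*(-6/5) - ⅔))*7 = (24 + (-18 - ⅔))*7 = (24 - 56/3)*7 = (16/3)*7 = 112/3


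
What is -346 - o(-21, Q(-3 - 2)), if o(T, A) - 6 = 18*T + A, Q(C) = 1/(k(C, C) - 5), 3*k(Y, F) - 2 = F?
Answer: 157/6 ≈ 26.167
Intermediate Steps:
k(Y, F) = ⅔ + F/3
Q(C) = 1/(-13/3 + C/3) (Q(C) = 1/((⅔ + C/3) - 5) = 1/(-13/3 + C/3))
o(T, A) = 6 + A + 18*T (o(T, A) = 6 + (18*T + A) = 6 + (A + 18*T) = 6 + A + 18*T)
-346 - o(-21, Q(-3 - 2)) = -346 - (6 + 3/(-13 + (-3 - 2)) + 18*(-21)) = -346 - (6 + 3/(-13 - 5) - 378) = -346 - (6 + 3/(-18) - 378) = -346 - (6 + 3*(-1/18) - 378) = -346 - (6 - ⅙ - 378) = -346 - 1*(-2233/6) = -346 + 2233/6 = 157/6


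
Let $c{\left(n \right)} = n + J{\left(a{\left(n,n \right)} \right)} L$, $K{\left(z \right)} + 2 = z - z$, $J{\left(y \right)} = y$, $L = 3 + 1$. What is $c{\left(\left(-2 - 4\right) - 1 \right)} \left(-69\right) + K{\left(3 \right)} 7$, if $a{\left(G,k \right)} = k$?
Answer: $2401$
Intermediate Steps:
$L = 4$
$K{\left(z \right)} = -2$ ($K{\left(z \right)} = -2 + \left(z - z\right) = -2 + 0 = -2$)
$c{\left(n \right)} = 5 n$ ($c{\left(n \right)} = n + n 4 = n + 4 n = 5 n$)
$c{\left(\left(-2 - 4\right) - 1 \right)} \left(-69\right) + K{\left(3 \right)} 7 = 5 \left(\left(-2 - 4\right) - 1\right) \left(-69\right) - 14 = 5 \left(-6 - 1\right) \left(-69\right) - 14 = 5 \left(-7\right) \left(-69\right) - 14 = \left(-35\right) \left(-69\right) - 14 = 2415 - 14 = 2401$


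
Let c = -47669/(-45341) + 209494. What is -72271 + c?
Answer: 6221875712/45341 ≈ 1.3722e+5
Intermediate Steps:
c = 9498715123/45341 (c = -47669*(-1/45341) + 209494 = 47669/45341 + 209494 = 9498715123/45341 ≈ 2.0950e+5)
-72271 + c = -72271 + 9498715123/45341 = 6221875712/45341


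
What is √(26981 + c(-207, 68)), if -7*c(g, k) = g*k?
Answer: √1420601/7 ≈ 170.27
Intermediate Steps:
c(g, k) = -g*k/7
√(26981 + c(-207, 68)) = √(26981 - ⅐*(-207)*68) = √(26981 + 14076/7) = √(202943/7) = √1420601/7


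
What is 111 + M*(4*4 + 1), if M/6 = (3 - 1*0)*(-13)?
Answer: -3867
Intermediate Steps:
M = -234 (M = 6*((3 - 1*0)*(-13)) = 6*((3 + 0)*(-13)) = 6*(3*(-13)) = 6*(-39) = -234)
111 + M*(4*4 + 1) = 111 - 234*(4*4 + 1) = 111 - 234*(16 + 1) = 111 - 234*17 = 111 - 3978 = -3867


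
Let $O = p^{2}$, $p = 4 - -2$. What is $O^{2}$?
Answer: $1296$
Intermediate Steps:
$p = 6$ ($p = 4 + 2 = 6$)
$O = 36$ ($O = 6^{2} = 36$)
$O^{2} = 36^{2} = 1296$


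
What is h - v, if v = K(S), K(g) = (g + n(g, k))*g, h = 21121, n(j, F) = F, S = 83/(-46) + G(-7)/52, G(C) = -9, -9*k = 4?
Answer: 271844693839/12873744 ≈ 21116.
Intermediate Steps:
k = -4/9 (k = -⅑*4 = -4/9 ≈ -0.44444)
S = -2365/1196 (S = 83/(-46) - 9/52 = 83*(-1/46) - 9*1/52 = -83/46 - 9/52 = -2365/1196 ≈ -1.9774)
K(g) = g*(-4/9 + g) (K(g) = (g - 4/9)*g = (-4/9 + g)*g = g*(-4/9 + g))
v = 61653185/12873744 (v = (⅑)*(-2365/1196)*(-4 + 9*(-2365/1196)) = (⅑)*(-2365/1196)*(-4 - 21285/1196) = (⅑)*(-2365/1196)*(-26069/1196) = 61653185/12873744 ≈ 4.7891)
h - v = 21121 - 1*61653185/12873744 = 21121 - 61653185/12873744 = 271844693839/12873744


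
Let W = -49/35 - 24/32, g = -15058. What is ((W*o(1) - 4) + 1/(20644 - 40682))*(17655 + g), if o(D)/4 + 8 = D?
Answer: 14622857781/100190 ≈ 1.4595e+5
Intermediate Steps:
o(D) = -32 + 4*D
W = -43/20 (W = -49*1/35 - 24*1/32 = -7/5 - ¾ = -43/20 ≈ -2.1500)
((W*o(1) - 4) + 1/(20644 - 40682))*(17655 + g) = ((-43*(-32 + 4*1)/20 - 4) + 1/(20644 - 40682))*(17655 - 15058) = ((-43*(-32 + 4)/20 - 4) + 1/(-20038))*2597 = ((-43/20*(-28) - 4) - 1/20038)*2597 = ((301/5 - 4) - 1/20038)*2597 = (281/5 - 1/20038)*2597 = (5630673/100190)*2597 = 14622857781/100190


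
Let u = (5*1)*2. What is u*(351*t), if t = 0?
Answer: 0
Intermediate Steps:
u = 10 (u = 5*2 = 10)
u*(351*t) = 10*(351*0) = 10*0 = 0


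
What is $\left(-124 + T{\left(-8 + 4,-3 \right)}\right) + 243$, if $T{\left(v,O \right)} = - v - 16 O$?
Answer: $171$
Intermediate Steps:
$\left(-124 + T{\left(-8 + 4,-3 \right)}\right) + 243 = \left(-124 - -52\right) + 243 = \left(-124 + \left(\left(-1\right) \left(-4\right) + 48\right)\right) + 243 = \left(-124 + \left(4 + 48\right)\right) + 243 = \left(-124 + 52\right) + 243 = -72 + 243 = 171$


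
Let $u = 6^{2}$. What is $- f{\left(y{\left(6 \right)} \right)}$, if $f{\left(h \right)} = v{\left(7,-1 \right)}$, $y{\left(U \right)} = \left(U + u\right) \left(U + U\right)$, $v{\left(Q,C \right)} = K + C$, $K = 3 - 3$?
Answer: $1$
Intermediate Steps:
$u = 36$
$K = 0$ ($K = 3 - 3 = 0$)
$v{\left(Q,C \right)} = C$ ($v{\left(Q,C \right)} = 0 + C = C$)
$y{\left(U \right)} = 2 U \left(36 + U\right)$ ($y{\left(U \right)} = \left(U + 36\right) \left(U + U\right) = \left(36 + U\right) 2 U = 2 U \left(36 + U\right)$)
$f{\left(h \right)} = -1$
$- f{\left(y{\left(6 \right)} \right)} = \left(-1\right) \left(-1\right) = 1$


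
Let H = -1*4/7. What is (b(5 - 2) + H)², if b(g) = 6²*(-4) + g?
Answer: 982081/49 ≈ 20042.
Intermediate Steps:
b(g) = -144 + g (b(g) = 36*(-4) + g = -144 + g)
H = -4/7 (H = -4*⅐ = -4/7 ≈ -0.57143)
(b(5 - 2) + H)² = ((-144 + (5 - 2)) - 4/7)² = ((-144 + 3) - 4/7)² = (-141 - 4/7)² = (-991/7)² = 982081/49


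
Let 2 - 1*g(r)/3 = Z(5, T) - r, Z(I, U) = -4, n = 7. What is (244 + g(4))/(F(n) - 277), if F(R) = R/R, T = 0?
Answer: -137/138 ≈ -0.99275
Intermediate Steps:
F(R) = 1
g(r) = 18 + 3*r (g(r) = 6 - 3*(-4 - r) = 6 + (12 + 3*r) = 18 + 3*r)
(244 + g(4))/(F(n) - 277) = (244 + (18 + 3*4))/(1 - 277) = (244 + (18 + 12))/(-276) = (244 + 30)*(-1/276) = 274*(-1/276) = -137/138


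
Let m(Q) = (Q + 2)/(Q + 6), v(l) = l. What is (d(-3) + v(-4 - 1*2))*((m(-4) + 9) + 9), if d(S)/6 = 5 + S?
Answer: 102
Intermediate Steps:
m(Q) = (2 + Q)/(6 + Q)
d(S) = 30 + 6*S (d(S) = 6*(5 + S) = 30 + 6*S)
(d(-3) + v(-4 - 1*2))*((m(-4) + 9) + 9) = ((30 + 6*(-3)) + (-4 - 1*2))*(((2 - 4)/(6 - 4) + 9) + 9) = ((30 - 18) + (-4 - 2))*((-2/2 + 9) + 9) = (12 - 6)*(((1/2)*(-2) + 9) + 9) = 6*((-1 + 9) + 9) = 6*(8 + 9) = 6*17 = 102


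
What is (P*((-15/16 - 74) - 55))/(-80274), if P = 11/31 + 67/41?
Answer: 54747/17004709 ≈ 0.0032195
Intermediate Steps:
P = 2528/1271 (P = 11*(1/31) + 67*(1/41) = 11/31 + 67/41 = 2528/1271 ≈ 1.9890)
(P*((-15/16 - 74) - 55))/(-80274) = (2528*((-15/16 - 74) - 55)/1271)/(-80274) = (2528*((-15*1/16 - 74) - 55)/1271)*(-1/80274) = (2528*((-15/16 - 74) - 55)/1271)*(-1/80274) = (2528*(-1199/16 - 55)/1271)*(-1/80274) = ((2528/1271)*(-2079/16))*(-1/80274) = -328482/1271*(-1/80274) = 54747/17004709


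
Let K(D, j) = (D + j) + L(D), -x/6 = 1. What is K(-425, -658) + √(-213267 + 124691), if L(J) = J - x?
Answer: -1502 + 16*I*√346 ≈ -1502.0 + 297.62*I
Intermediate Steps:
x = -6 (x = -6*1 = -6)
L(J) = 6 + J (L(J) = J - 1*(-6) = J + 6 = 6 + J)
K(D, j) = 6 + j + 2*D (K(D, j) = (D + j) + (6 + D) = 6 + j + 2*D)
K(-425, -658) + √(-213267 + 124691) = (6 - 658 + 2*(-425)) + √(-213267 + 124691) = (6 - 658 - 850) + √(-88576) = -1502 + 16*I*√346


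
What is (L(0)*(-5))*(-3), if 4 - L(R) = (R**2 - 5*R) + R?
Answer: 60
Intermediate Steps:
L(R) = 4 - R**2 + 4*R (L(R) = 4 - ((R**2 - 5*R) + R) = 4 - (R**2 - 4*R) = 4 + (-R**2 + 4*R) = 4 - R**2 + 4*R)
(L(0)*(-5))*(-3) = ((4 - 1*0**2 + 4*0)*(-5))*(-3) = ((4 - 1*0 + 0)*(-5))*(-3) = ((4 + 0 + 0)*(-5))*(-3) = (4*(-5))*(-3) = -20*(-3) = 60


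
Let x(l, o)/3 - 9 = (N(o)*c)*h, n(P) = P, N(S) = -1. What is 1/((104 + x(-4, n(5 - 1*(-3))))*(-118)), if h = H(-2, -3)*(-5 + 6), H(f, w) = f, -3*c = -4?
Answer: -1/16402 ≈ -6.0968e-5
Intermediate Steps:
c = 4/3 (c = -⅓*(-4) = 4/3 ≈ 1.3333)
h = -2 (h = -2*(-5 + 6) = -2*1 = -2)
x(l, o) = 35 (x(l, o) = 27 + 3*(-1*4/3*(-2)) = 27 + 3*(-4/3*(-2)) = 27 + 3*(8/3) = 27 + 8 = 35)
1/((104 + x(-4, n(5 - 1*(-3))))*(-118)) = 1/((104 + 35)*(-118)) = 1/(139*(-118)) = 1/(-16402) = -1/16402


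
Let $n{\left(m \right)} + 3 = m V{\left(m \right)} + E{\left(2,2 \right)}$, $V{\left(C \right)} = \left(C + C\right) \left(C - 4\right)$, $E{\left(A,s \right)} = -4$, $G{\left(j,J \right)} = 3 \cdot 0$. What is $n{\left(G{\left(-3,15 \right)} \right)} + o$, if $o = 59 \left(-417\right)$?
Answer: $-24610$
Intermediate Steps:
$G{\left(j,J \right)} = 0$
$o = -24603$
$V{\left(C \right)} = 2 C \left(-4 + C\right)$
$n{\left(m \right)} = -7 + 2 m^{2} \left(-4 + m\right)$ ($n{\left(m \right)} = -3 + \left(m 2 m \left(-4 + m\right) - 4\right) = -3 + \left(2 m^{2} \left(-4 + m\right) - 4\right) = -3 + \left(-4 + 2 m^{2} \left(-4 + m\right)\right) = -7 + 2 m^{2} \left(-4 + m\right)$)
$n{\left(G{\left(-3,15 \right)} \right)} + o = \left(-7 + 2 \cdot 0^{2} \left(-4 + 0\right)\right) - 24603 = \left(-7 + 2 \cdot 0 \left(-4\right)\right) - 24603 = \left(-7 + 0\right) - 24603 = -7 - 24603 = -24610$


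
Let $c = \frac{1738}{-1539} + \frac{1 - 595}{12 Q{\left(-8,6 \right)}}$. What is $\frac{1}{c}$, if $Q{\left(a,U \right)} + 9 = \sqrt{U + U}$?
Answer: $\frac{105529230}{439837849} - \frac{28422252 \sqrt{3}}{439837849} \approx 0.128$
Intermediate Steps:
$Q{\left(a,U \right)} = -9 + \sqrt{2} \sqrt{U}$ ($Q{\left(a,U \right)} = -9 + \sqrt{U + U} = -9 + \sqrt{2 U} = -9 + \sqrt{2} \sqrt{U}$)
$c = - \frac{1738}{1539} - \frac{594}{-108 + 24 \sqrt{3}}$ ($c = \frac{1738}{-1539} + \frac{1 - 595}{12 \left(-9 + \sqrt{2} \sqrt{6}\right)} = 1738 \left(- \frac{1}{1539}\right) + \frac{1 - 595}{12 \left(-9 + 2 \sqrt{3}\right)} = - \frac{1738}{1539} - \frac{594}{-108 + 24 \sqrt{3}} \approx 7.8123$)
$\frac{1}{c} = \frac{1}{\frac{377135}{70794} + \frac{33 \sqrt{3}}{23}}$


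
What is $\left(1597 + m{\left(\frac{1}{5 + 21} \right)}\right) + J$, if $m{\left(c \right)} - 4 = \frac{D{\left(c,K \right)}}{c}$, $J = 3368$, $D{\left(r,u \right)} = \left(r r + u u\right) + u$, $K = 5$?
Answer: $\frac{149475}{26} \approx 5749.0$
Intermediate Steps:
$D{\left(r,u \right)} = u + r^{2} + u^{2}$ ($D{\left(r,u \right)} = \left(r^{2} + u^{2}\right) + u = u + r^{2} + u^{2}$)
$m{\left(c \right)} = 4 + \frac{30 + c^{2}}{c}$ ($m{\left(c \right)} = 4 + \frac{5 + c^{2} + 5^{2}}{c} = 4 + \frac{5 + c^{2} + 25}{c} = 4 + \frac{30 + c^{2}}{c}$)
$\left(1597 + m{\left(\frac{1}{5 + 21} \right)}\right) + J = \left(1597 + \left(4 + \frac{1}{5 + 21} + \frac{30}{\frac{1}{5 + 21}}\right)\right) + 3368 = \left(1597 + \left(4 + \frac{1}{26} + \frac{30}{\frac{1}{26}}\right)\right) + 3368 = \left(1597 + \left(4 + \frac{1}{26} + 30 \frac{1}{\frac{1}{26}}\right)\right) + 3368 = \left(1597 + \left(4 + \frac{1}{26} + 30 \cdot 26\right)\right) + 3368 = \left(1597 + \left(4 + \frac{1}{26} + 780\right)\right) + 3368 = \left(1597 + \frac{20385}{26}\right) + 3368 = \frac{61907}{26} + 3368 = \frac{149475}{26}$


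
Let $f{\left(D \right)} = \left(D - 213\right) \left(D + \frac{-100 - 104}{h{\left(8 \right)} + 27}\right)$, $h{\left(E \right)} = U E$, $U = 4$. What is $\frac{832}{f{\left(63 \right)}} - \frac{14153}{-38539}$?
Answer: $\frac{2783060459}{10154063025} \approx 0.27408$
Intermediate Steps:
$h{\left(E \right)} = 4 E$
$f{\left(D \right)} = \left(-213 + D\right) \left(- \frac{204}{59} + D\right)$ ($f{\left(D \right)} = \left(D - 213\right) \left(D + \frac{-100 - 104}{4 \cdot 8 + 27}\right) = \left(-213 + D\right) \left(D - \frac{204}{32 + 27}\right) = \left(-213 + D\right) \left(D - \frac{204}{59}\right) = \left(-213 + D\right) \left(- \frac{204}{59} + D\right)$)
$\frac{832}{f{\left(63 \right)}} - \frac{14153}{-38539} = \frac{832}{\frac{43452}{59} + 63^{2} - \frac{804573}{59}} - \frac{14153}{-38539} = \frac{832}{\frac{43452}{59} + 3969 - \frac{804573}{59}} - - \frac{14153}{38539} = \frac{832}{- \frac{526950}{59}} + \frac{14153}{38539} = 832 \left(- \frac{59}{526950}\right) + \frac{14153}{38539} = - \frac{24544}{263475} + \frac{14153}{38539} = \frac{2783060459}{10154063025}$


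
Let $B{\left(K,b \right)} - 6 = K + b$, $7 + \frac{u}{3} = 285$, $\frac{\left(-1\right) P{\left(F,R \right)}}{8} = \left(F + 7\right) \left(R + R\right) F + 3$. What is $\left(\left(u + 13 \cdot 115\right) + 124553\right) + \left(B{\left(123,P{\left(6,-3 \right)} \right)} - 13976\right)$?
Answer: $116755$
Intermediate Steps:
$P{\left(F,R \right)} = -24 - 16 F R \left(7 + F\right)$ ($P{\left(F,R \right)} = - 8 \left(\left(F + 7\right) \left(R + R\right) F + 3\right) = - 8 \left(\left(7 + F\right) 2 R F + 3\right) = - 8 \left(2 R \left(7 + F\right) F + 3\right) = - 8 \left(2 F R \left(7 + F\right) + 3\right) = - 8 \left(3 + 2 F R \left(7 + F\right)\right) = -24 - 16 F R \left(7 + F\right)$)
$u = 834$ ($u = -21 + 3 \cdot 285 = -21 + 855 = 834$)
$B{\left(K,b \right)} = 6 + K + b$ ($B{\left(K,b \right)} = 6 + \left(K + b\right) = 6 + K + b$)
$\left(\left(u + 13 \cdot 115\right) + 124553\right) + \left(B{\left(123,P{\left(6,-3 \right)} \right)} - 13976\right) = \left(\left(834 + 13 \cdot 115\right) + 124553\right) + \left(\left(6 + 123 - \left(24 - 2016 - 1728\right)\right) - 13976\right) = \left(\left(834 + 1495\right) + 124553\right) + \left(\left(6 + 123 - \left(-1992 - 1728\right)\right) - 13976\right) = \left(2329 + 124553\right) + \left(\left(6 + 123 + \left(-24 + 2016 + 1728\right)\right) - 13976\right) = 126882 + \left(\left(6 + 123 + 3720\right) - 13976\right) = 126882 + \left(3849 - 13976\right) = 126882 - 10127 = 116755$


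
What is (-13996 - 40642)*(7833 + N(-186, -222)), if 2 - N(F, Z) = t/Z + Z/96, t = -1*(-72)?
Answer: -126756909039/296 ≈ -4.2823e+8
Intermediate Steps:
t = 72
N(F, Z) = 2 - 72/Z - Z/96 (N(F, Z) = 2 - (72/Z + Z/96) = 2 + (-72/Z - Z/96) = 2 - 72/Z - Z/96)
(-13996 - 40642)*(7833 + N(-186, -222)) = (-13996 - 40642)*(7833 + (2 - 72/(-222) - 1/96*(-222))) = -54638*(7833 + (2 - 72*(-1/222) + 37/16)) = -54638*(7833 + (2 + 12/37 + 37/16)) = -54638*(7833 + 2745/592) = -54638*4639881/592 = -126756909039/296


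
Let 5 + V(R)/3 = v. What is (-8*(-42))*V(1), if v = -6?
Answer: -11088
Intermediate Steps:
V(R) = -33 (V(R) = -15 + 3*(-6) = -15 - 18 = -33)
(-8*(-42))*V(1) = -8*(-42)*(-33) = 336*(-33) = -11088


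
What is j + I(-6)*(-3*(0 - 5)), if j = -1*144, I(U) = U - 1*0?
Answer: -234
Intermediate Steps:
I(U) = U (I(U) = U + 0 = U)
j = -144
j + I(-6)*(-3*(0 - 5)) = -144 - (-18)*(0 - 5) = -144 - (-18)*(-5) = -144 - 6*15 = -144 - 90 = -234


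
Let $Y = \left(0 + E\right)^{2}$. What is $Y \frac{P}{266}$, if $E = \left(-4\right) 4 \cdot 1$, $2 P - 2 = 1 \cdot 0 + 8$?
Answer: $\frac{640}{133} \approx 4.812$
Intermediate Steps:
$P = 5$ ($P = 1 + \frac{1 \cdot 0 + 8}{2} = 1 + \frac{0 + 8}{2} = 1 + \frac{1}{2} \cdot 8 = 1 + 4 = 5$)
$E = -16$ ($E = \left(-16\right) 1 = -16$)
$Y = 256$ ($Y = \left(0 - 16\right)^{2} = \left(-16\right)^{2} = 256$)
$Y \frac{P}{266} = 256 \cdot \frac{5}{266} = \frac{640}{133}$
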